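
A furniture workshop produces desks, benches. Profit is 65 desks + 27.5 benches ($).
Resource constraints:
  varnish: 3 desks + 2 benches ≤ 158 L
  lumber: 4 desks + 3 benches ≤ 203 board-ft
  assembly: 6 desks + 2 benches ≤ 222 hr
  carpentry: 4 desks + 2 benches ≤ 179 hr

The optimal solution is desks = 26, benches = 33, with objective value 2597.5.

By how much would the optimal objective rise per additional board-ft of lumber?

Check each constraint at x*: varnish 144/158 (slack 14); lumber 203/203 (tight); assembly 222/222 (tight); carpentry 170/179 (slack 9).
Slack constraints have shadow price 0 (complementary slackness).
The binding rows give the dual system: 4·y_lumber + 6·y_assembly = 65 and 3·y_lumber + 2·y_assembly = 27.5.
→ y_lumber = 3.5 and y_assembly = 8.5.
Shadow price of lumber = 3.5.

3.5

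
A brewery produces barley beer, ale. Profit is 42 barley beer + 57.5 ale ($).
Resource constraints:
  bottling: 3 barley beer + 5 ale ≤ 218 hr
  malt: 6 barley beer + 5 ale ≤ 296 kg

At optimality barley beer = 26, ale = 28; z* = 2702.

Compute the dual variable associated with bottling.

Both bottling and malt are binding at x*.
From A_Bᵀ y = c: 3·y_bottling + 6·y_malt = 42; 5·y_bottling + 5·y_malt = 57.5.
This yields shadow prices y_bottling = 9, y_malt = 2.5.
Shadow price of bottling = 9.

9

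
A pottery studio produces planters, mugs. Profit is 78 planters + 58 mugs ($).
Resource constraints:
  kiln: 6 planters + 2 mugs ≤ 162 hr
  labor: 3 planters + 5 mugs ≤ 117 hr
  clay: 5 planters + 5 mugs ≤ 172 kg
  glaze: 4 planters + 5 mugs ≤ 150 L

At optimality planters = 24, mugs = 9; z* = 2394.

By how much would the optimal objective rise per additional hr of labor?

Binding: kiln and labor. Non-binding: clay (7 unused), glaze (9 unused).
Since clay, glaze are not tight, their duals are 0.
The binding rows give the dual system: 6·y_kiln + 3·y_labor = 78 and 2·y_kiln + 5·y_labor = 58.
Solving: y_kiln = 9, y_labor = 8.
Shadow price of labor = 8.

8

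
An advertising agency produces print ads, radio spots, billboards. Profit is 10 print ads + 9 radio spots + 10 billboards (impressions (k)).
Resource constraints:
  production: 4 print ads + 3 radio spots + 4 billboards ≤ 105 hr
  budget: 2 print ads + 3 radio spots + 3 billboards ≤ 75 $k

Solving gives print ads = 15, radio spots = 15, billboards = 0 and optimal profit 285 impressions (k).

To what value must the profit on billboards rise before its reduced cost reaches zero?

At the optimum: production uses 105 of 105 (binding); budget uses 75 of 75 (binding).
From A_Bᵀ y = c: 4·y_production + 2·y_budget = 10; 3·y_production + 3·y_budget = 9.
This yields shadow prices y_production = 2, y_budget = 1.
billboards enters the basis when its profit ≥ yᵀa₃ = 2·4 + 1·3 = 11.

11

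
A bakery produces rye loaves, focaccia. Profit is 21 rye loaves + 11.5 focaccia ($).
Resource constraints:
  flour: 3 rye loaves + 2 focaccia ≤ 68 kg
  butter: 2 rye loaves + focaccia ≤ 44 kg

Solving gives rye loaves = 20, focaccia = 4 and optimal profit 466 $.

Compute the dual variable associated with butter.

7.5

Check each constraint at x*: flour 68/68 (tight); butter 44/44 (tight).
Dual feasibility on the basic columns requires 3·y_flour + 2·y_butter = 21, 2·y_flour + 1·y_butter = 11.5.
→ y_flour = 2 and y_butter = 7.5.
Shadow price of butter = 7.5.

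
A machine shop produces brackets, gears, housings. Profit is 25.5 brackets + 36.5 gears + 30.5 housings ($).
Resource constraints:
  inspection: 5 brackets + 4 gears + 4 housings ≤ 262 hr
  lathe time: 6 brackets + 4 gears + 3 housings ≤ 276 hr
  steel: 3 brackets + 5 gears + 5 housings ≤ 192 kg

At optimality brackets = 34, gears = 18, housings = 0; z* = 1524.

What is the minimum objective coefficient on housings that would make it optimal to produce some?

35.5

Check each constraint at x*: inspection 242/262 (slack 20); lathe time 276/276 (tight); steel 192/192 (tight).
By complementary slackness, y = 0 for the non-binding constraint.
The binding rows give the dual system: 6·y_lathe time + 3·y_steel = 25.5 and 4·y_lathe time + 5·y_steel = 36.5.
Solving: y_lathe time = 1, y_steel = 6.5.
housings enters the basis when its profit ≥ yᵀa₃ = 1·3 + 6.5·5 = 35.5.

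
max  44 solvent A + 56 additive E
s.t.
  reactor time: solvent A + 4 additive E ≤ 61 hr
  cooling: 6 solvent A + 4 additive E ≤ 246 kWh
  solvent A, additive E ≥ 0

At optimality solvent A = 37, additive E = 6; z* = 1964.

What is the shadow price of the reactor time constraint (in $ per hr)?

Check each constraint at x*: reactor time 61/61 (tight); cooling 246/246 (tight).
From A_Bᵀ y = c: 1·y_reactor time + 6·y_cooling = 44; 4·y_reactor time + 4·y_cooling = 56.
→ y_reactor time = 8 and y_cooling = 6.
Shadow price of reactor time = 8.

8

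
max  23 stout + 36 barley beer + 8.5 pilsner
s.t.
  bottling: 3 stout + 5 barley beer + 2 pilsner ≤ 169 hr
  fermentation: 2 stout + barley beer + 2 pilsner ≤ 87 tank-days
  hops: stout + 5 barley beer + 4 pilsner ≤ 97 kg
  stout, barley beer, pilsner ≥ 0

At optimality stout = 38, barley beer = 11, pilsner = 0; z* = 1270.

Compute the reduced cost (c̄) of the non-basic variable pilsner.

Binding: bottling and fermentation. Non-binding: hops (4 unused).
By complementary slackness, y = 0 for the non-binding constraint.
Dual feasibility on the basic columns requires 3·y_bottling + 2·y_fermentation = 23, 5·y_bottling + 1·y_fermentation = 36.
Solving: y_bottling = 7, y_fermentation = 1.
Reduced cost of pilsner: c₃ − yᵀa₃ = 8.5 − (7·2 + 1·2) = 8.5 − 16 = -7.5.

-7.5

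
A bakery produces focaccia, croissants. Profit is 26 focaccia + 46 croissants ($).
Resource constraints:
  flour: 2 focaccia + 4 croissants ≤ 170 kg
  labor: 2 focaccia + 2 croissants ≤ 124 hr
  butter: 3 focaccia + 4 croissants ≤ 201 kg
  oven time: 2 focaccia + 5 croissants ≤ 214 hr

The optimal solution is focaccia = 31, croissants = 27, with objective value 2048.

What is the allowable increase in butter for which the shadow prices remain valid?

8

Binding constraints: flour, butter. The basis is B = [[2,4],[3,4]] with det -4.
Per unit increase in butter, x* moves by d = (1, -0.5).
The basis stays optimal until labor becomes binding; allowable increase = 8 kg.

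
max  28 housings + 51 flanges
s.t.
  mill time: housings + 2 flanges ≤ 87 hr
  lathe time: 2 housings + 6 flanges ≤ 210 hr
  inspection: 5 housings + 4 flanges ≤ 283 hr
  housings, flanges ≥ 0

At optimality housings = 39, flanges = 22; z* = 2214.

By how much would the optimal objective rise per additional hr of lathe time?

6.5

Check each constraint at x*: mill time 83/87 (slack 4); lathe time 210/210 (tight); inspection 283/283 (tight).
Slack constraints have shadow price 0 (complementary slackness).
From A_Bᵀ y = c: 2·y_lathe time + 5·y_inspection = 28; 6·y_lathe time + 4·y_inspection = 51.
This yields shadow prices y_lathe time = 6.5, y_inspection = 3.
Shadow price of lathe time = 6.5.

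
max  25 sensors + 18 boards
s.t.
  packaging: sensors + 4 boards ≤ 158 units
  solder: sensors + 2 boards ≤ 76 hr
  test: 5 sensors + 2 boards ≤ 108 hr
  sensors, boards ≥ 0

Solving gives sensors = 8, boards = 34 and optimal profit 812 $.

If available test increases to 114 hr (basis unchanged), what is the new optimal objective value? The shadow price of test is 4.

Δb = 6, so new z* = 812 + (4)·(6) = 812 + 24 = 836.

836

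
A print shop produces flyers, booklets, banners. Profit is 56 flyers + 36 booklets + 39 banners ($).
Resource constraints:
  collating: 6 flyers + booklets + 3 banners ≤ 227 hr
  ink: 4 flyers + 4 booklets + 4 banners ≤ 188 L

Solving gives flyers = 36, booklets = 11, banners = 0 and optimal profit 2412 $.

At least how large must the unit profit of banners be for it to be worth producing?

At the optimum: collating uses 227 of 227 (binding); ink uses 188 of 188 (binding).
Dual feasibility on the basic columns requires 6·y_collating + 4·y_ink = 56, 1·y_collating + 4·y_ink = 36.
Solving: y_collating = 4, y_ink = 8.
banners enters the basis when its profit ≥ yᵀa₃ = 4·3 + 8·4 = 44.

44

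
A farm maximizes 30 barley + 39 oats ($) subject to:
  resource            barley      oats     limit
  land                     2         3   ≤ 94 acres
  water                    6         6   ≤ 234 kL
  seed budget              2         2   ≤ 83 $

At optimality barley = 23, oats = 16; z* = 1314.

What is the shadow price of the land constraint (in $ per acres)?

Binding: land and water. Non-binding: seed budget (5 unused).
Slack constraints have shadow price 0 (complementary slackness).
Dual feasibility on the basic columns requires 2·y_land + 6·y_water = 30, 3·y_land + 6·y_water = 39.
→ y_land = 9 and y_water = 2.
Shadow price of land = 9.

9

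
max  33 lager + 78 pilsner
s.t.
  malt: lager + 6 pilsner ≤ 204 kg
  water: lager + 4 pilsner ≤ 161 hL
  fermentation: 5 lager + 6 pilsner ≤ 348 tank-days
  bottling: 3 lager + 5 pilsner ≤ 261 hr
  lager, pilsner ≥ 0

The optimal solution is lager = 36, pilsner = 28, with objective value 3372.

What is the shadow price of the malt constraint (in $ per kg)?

8

At the optimum: malt uses 204 of 204 (binding); water uses 148 of 161 (slack = 13); fermentation uses 348 of 348 (binding); bottling uses 248 of 261 (slack = 13).
Since water, bottling are not tight, their duals are 0.
Dual feasibility on the basic columns requires 1·y_malt + 5·y_fermentation = 33, 6·y_malt + 6·y_fermentation = 78.
This yields shadow prices y_malt = 8, y_fermentation = 5.
Shadow price of malt = 8.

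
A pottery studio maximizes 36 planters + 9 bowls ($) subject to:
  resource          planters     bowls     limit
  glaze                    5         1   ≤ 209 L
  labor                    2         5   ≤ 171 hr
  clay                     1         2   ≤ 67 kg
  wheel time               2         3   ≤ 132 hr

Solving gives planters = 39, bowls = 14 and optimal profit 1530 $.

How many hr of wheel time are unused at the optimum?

wheel time used = 2·39 + 3·14 = 120; slack = 132 − 120 = 12.

12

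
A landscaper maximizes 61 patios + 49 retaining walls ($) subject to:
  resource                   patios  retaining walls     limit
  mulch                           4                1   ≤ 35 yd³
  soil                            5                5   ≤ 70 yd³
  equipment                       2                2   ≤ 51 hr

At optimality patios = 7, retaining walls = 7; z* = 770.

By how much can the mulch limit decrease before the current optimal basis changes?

21

Binding constraints: mulch, soil. The basis is B = [[4,1],[5,5]] with det 15.
Per unit decrease in mulch, x* moves by d = (-0.3333, 0.3333).
The basis stays optimal until patios reaches 0; allowable decrease = 21 yd³.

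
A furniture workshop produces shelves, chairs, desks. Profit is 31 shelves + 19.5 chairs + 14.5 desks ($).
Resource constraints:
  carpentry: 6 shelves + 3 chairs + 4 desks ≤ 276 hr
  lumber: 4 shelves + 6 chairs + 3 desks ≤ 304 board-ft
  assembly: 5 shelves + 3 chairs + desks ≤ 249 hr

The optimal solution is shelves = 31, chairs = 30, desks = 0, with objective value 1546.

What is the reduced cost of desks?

-6.5

Binding: carpentry and lumber. Non-binding: assembly (4 unused).
Slack constraints have shadow price 0 (complementary slackness).
The binding rows give the dual system: 6·y_carpentry + 4·y_lumber = 31 and 3·y_carpentry + 6·y_lumber = 19.5.
Solving: y_carpentry = 4.5, y_lumber = 1.
Reduced cost of desks: c₃ − yᵀa₃ = 14.5 − (4.5·4 + 1·3) = 14.5 − 21 = -6.5.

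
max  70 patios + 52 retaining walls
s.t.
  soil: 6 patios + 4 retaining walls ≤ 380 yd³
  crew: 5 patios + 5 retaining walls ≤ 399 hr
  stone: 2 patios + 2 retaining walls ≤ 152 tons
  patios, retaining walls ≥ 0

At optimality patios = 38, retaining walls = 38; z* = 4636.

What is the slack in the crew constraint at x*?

crew used = 5·38 + 5·38 = 380; slack = 399 − 380 = 19.

19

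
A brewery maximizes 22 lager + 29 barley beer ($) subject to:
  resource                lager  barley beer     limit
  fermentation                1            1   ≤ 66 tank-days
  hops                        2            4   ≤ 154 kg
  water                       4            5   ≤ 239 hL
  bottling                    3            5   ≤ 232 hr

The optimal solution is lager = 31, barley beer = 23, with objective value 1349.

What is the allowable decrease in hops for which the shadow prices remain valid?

Binding constraints: hops, water. The basis is B = [[2,4],[4,5]] with det -6.
Per unit decrease in hops, x* moves by d = (0.8333, -0.6667).
The basis stays optimal until barley beer reaches 0; allowable decrease = 34.5 kg.

34.5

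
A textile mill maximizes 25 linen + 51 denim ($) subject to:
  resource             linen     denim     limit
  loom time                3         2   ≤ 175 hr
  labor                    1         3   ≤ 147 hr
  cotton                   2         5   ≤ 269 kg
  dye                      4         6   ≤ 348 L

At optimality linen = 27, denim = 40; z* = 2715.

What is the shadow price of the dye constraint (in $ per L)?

At the optimum: loom time uses 161 of 175 (slack = 14); labor uses 147 of 147 (binding); cotton uses 254 of 269 (slack = 15); dye uses 348 of 348 (binding).
By complementary slackness, y = 0 for the non-binding constraints.
Dual feasibility on the basic columns requires 1·y_labor + 4·y_dye = 25, 3·y_labor + 6·y_dye = 51.
→ y_labor = 9 and y_dye = 4.
Shadow price of dye = 4.

4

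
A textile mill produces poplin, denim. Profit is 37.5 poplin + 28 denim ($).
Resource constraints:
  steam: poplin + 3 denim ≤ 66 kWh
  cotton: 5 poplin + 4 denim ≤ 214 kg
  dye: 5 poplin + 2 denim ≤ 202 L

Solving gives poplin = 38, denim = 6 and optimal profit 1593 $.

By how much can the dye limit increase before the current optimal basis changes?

Binding constraints: cotton, dye. The basis is B = [[5,4],[5,2]] with det -10.
Per unit increase in dye, x* moves by d = (0.4, -0.5).
The basis stays optimal until denim reaches 0; allowable increase = 12 L.

12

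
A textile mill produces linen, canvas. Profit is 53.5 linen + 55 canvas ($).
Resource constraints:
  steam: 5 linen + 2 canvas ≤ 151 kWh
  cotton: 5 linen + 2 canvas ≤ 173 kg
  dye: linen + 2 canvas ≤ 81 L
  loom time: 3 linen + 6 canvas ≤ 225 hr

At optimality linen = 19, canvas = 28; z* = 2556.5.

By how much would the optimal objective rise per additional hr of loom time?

Binding: steam and loom time. Non-binding: cotton (22 unused), dye (6 unused).
Since cotton, dye are not tight, their duals are 0.
The binding rows give the dual system: 5·y_steam + 3·y_loom time = 53.5 and 2·y_steam + 6·y_loom time = 55.
Solving: y_steam = 6.5, y_loom time = 7.
Shadow price of loom time = 7.

7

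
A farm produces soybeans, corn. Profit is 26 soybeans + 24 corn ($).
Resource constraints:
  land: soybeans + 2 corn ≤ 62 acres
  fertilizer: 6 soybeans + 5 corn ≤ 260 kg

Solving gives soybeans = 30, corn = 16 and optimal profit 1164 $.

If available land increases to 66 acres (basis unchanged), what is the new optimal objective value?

1172

At the optimum: land uses 62 of 62 (binding); fertilizer uses 260 of 260 (binding).
Dual feasibility on the basic columns requires 1·y_land + 6·y_fertilizer = 26, 2·y_land + 5·y_fertilizer = 24.
→ y_land = 2 and y_fertilizer = 4.
Δz = y_land·Δb = 2 × (4) = 8, so new z* = 1164 + 8 = 1172.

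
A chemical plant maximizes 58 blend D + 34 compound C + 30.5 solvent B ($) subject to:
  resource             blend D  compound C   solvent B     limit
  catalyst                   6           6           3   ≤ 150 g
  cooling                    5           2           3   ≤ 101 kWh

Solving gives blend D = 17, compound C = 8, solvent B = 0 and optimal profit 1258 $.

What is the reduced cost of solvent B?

-2.5

At the optimum: catalyst uses 150 of 150 (binding); cooling uses 101 of 101 (binding).
Dual feasibility on the basic columns requires 6·y_catalyst + 5·y_cooling = 58, 6·y_catalyst + 2·y_cooling = 34.
→ y_catalyst = 3 and y_cooling = 8.
Reduced cost of solvent B: c₃ − yᵀa₃ = 30.5 − (3·3 + 8·3) = 30.5 − 33 = -2.5.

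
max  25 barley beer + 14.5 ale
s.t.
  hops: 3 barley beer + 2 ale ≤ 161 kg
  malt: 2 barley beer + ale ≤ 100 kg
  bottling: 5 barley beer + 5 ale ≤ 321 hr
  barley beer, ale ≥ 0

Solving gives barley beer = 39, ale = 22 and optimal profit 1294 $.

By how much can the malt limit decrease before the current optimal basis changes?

Binding constraints: hops, malt. The basis is B = [[3,2],[2,1]] with det -1.
Per unit decrease in malt, x* moves by d = (-2, 3).
The basis stays optimal until bottling becomes binding; allowable decrease = 3.2 kg.

3.2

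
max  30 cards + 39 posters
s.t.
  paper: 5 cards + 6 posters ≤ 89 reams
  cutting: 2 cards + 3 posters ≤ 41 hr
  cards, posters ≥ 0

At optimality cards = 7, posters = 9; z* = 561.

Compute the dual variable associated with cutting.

Check each constraint at x*: paper 89/89 (tight); cutting 41/41 (tight).
From A_Bᵀ y = c: 5·y_paper + 2·y_cutting = 30; 6·y_paper + 3·y_cutting = 39.
Solving: y_paper = 4, y_cutting = 5.
Shadow price of cutting = 5.

5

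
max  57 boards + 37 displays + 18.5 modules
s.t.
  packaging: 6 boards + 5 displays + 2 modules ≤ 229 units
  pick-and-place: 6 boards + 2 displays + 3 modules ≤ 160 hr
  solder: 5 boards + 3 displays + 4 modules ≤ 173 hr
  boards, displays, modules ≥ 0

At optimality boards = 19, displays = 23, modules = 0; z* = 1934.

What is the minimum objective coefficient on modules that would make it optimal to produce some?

Check each constraint at x*: packaging 229/229 (tight); pick-and-place 160/160 (tight); solder 164/173 (slack 9).
Slack constraints have shadow price 0 (complementary slackness).
Dual feasibility on the basic columns requires 6·y_packaging + 6·y_pick-and-place = 57, 5·y_packaging + 2·y_pick-and-place = 37.
This yields shadow prices y_packaging = 6, y_pick-and-place = 3.5.
modules enters the basis when its profit ≥ yᵀa₃ = 6·2 + 3.5·3 = 22.5.

22.5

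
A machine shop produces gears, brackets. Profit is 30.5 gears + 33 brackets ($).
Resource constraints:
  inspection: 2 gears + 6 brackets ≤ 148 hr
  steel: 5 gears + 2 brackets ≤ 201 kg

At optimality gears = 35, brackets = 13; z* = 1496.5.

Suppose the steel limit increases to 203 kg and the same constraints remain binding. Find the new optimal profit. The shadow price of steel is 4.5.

Δb = 2, so new z* = 1496.5 + (4.5)·(2) = 1496.5 + 9 = 1505.5.

1505.5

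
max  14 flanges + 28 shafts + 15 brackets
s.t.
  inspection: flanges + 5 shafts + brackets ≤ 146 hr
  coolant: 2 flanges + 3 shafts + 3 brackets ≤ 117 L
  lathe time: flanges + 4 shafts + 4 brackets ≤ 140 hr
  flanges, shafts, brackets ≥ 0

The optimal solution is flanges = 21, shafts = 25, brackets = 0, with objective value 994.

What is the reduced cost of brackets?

-5

At the optimum: inspection uses 146 of 146 (binding); coolant uses 117 of 117 (binding); lathe time uses 121 of 140 (slack = 19).
Since lathe time is not tight, its dual is 0.
From A_Bᵀ y = c: 1·y_inspection + 2·y_coolant = 14; 5·y_inspection + 3·y_coolant = 28.
→ y_inspection = 2 and y_coolant = 6.
Reduced cost of brackets: c₃ − yᵀa₃ = 15 − (2·1 + 6·3) = 15 − 20 = -5.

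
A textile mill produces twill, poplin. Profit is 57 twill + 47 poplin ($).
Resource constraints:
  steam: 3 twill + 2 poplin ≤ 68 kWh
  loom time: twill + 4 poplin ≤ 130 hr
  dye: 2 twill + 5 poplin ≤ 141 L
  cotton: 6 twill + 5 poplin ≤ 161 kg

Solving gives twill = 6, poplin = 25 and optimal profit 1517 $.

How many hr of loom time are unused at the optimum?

24

loom time used = 1·6 + 4·25 = 106; slack = 130 − 106 = 24.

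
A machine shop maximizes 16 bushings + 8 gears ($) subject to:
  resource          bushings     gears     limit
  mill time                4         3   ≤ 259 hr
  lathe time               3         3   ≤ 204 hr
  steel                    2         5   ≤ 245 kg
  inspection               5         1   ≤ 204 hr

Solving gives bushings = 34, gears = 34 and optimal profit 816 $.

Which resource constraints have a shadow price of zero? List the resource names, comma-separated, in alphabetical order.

mill time, steel

mill time: 238/259 (slack 21)
lathe time: 204/204 (binding)
steel: 238/245 (slack 7)
inspection: 204/204 (binding)
By complementary slackness, a constraint with positive slack has shadow price 0 → mill time, steel.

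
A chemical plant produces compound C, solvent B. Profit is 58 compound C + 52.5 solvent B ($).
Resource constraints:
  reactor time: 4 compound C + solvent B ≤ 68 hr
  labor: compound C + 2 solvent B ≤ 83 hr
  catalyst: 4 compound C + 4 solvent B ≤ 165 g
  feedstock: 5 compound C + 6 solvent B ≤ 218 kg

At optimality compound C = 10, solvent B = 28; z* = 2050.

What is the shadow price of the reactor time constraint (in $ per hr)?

4.5

Check each constraint at x*: reactor time 68/68 (tight); labor 66/83 (slack 17); catalyst 152/165 (slack 13); feedstock 218/218 (tight).
Slack constraints have shadow price 0 (complementary slackness).
Dual feasibility on the basic columns requires 4·y_reactor time + 5·y_feedstock = 58, 1·y_reactor time + 6·y_feedstock = 52.5.
→ y_reactor time = 4.5 and y_feedstock = 8.
Shadow price of reactor time = 4.5.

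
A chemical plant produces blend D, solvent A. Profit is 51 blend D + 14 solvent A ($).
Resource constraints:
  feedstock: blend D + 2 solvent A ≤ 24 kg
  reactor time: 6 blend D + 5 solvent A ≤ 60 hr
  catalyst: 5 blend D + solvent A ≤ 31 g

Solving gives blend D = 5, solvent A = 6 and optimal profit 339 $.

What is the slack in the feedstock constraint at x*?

7

feedstock used = 1·5 + 2·6 = 17; slack = 24 − 17 = 7.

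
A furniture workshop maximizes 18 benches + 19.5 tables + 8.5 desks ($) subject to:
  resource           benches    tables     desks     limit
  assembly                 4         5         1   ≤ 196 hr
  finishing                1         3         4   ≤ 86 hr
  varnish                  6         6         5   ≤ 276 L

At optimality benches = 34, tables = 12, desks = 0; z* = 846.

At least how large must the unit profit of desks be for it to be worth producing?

11.5

Binding: assembly and varnish. Non-binding: finishing (16 unused).
Since finishing is not tight, its dual is 0.
Dual feasibility on the basic columns requires 4·y_assembly + 6·y_varnish = 18, 5·y_assembly + 6·y_varnish = 19.5.
This yields shadow prices y_assembly = 1.5, y_varnish = 2.
desks enters the basis when its profit ≥ yᵀa₃ = 1.5·1 + 2·5 = 11.5.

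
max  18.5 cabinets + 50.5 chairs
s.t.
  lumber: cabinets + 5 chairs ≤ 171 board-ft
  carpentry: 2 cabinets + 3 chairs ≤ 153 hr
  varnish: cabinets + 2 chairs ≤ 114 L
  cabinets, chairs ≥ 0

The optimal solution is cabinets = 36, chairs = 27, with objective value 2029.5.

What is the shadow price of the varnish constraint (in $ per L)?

0

Binding: lumber and carpentry. Non-binding: varnish (24 unused).
By complementary slackness, y = 0 for the non-binding constraint.
Dual feasibility on the basic columns requires 1·y_lumber + 2·y_carpentry = 18.5, 5·y_lumber + 3·y_carpentry = 50.5.
→ y_lumber = 6.5 and y_carpentry = 6.
Shadow price of varnish = 0.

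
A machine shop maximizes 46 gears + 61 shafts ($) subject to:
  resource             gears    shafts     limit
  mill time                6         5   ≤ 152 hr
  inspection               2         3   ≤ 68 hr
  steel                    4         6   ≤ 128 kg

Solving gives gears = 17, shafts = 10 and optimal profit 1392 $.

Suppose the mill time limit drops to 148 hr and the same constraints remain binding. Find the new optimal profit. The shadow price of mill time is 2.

1384

Δb = -4, so new z* = 1392 + (2)·(-4) = 1392 − 8 = 1384.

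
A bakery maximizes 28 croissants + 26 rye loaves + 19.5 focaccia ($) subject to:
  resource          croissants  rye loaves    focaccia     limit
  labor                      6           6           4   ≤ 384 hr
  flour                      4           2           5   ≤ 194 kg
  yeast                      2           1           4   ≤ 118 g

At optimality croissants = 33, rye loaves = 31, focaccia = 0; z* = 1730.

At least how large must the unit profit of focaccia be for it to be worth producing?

Binding: labor and flour. Non-binding: yeast (21 unused).
Since yeast is not tight, its dual is 0.
From A_Bᵀ y = c: 6·y_labor + 4·y_flour = 28; 6·y_labor + 2·y_flour = 26.
→ y_labor = 4 and y_flour = 1.
focaccia enters the basis when its profit ≥ yᵀa₃ = 4·4 + 1·5 = 21.

21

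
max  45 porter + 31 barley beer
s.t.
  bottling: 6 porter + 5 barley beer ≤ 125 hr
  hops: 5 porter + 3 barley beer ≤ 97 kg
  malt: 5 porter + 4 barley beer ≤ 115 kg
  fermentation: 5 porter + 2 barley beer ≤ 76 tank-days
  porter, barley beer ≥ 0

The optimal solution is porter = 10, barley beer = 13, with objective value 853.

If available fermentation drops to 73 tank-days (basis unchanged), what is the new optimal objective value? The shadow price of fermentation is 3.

844

Δb = -3, so new z* = 853 + (3)·(-3) = 853 − 9 = 844.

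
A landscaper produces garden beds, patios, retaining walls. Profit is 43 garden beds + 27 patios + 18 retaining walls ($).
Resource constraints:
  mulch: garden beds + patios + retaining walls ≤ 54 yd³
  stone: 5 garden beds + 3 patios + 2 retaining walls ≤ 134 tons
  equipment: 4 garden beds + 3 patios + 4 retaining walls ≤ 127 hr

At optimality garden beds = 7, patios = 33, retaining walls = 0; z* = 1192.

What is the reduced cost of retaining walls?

-4

Binding: stone and equipment. Non-binding: mulch (14 unused).
By complementary slackness, y = 0 for the non-binding constraint.
From A_Bᵀ y = c: 5·y_stone + 4·y_equipment = 43; 3·y_stone + 3·y_equipment = 27.
Solving: y_stone = 7, y_equipment = 2.
Reduced cost of retaining walls: c₃ − yᵀa₃ = 18 − (7·2 + 2·4) = 18 − 22 = -4.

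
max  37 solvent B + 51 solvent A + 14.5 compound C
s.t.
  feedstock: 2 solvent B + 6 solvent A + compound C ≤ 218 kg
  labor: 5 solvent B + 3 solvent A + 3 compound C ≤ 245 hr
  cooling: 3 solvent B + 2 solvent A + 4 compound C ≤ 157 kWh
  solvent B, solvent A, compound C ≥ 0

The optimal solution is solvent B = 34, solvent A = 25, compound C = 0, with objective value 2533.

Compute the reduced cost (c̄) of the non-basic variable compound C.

-6.5

Check each constraint at x*: feedstock 218/218 (tight); labor 245/245 (tight); cooling 152/157 (slack 5).
Slack constraints have shadow price 0 (complementary slackness).
The binding rows give the dual system: 2·y_feedstock + 5·y_labor = 37 and 6·y_feedstock + 3·y_labor = 51.
→ y_feedstock = 6 and y_labor = 5.
Reduced cost of compound C: c₃ − yᵀa₃ = 14.5 − (6·1 + 5·3) = 14.5 − 21 = -6.5.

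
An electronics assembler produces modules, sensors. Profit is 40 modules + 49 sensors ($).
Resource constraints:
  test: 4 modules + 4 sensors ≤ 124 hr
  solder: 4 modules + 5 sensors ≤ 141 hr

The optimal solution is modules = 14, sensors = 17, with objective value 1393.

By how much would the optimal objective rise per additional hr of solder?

Check each constraint at x*: test 124/124 (tight); solder 141/141 (tight).
The binding rows give the dual system: 4·y_test + 4·y_solder = 40 and 4·y_test + 5·y_solder = 49.
Solving: y_test = 1, y_solder = 9.
Shadow price of solder = 9.

9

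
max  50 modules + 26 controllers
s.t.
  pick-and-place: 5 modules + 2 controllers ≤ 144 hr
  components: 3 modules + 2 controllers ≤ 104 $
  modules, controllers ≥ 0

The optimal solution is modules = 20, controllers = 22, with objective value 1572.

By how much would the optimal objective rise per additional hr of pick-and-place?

5.5

Both pick-and-place and components are binding at x*.
From A_Bᵀ y = c: 5·y_pick-and-place + 3·y_components = 50; 2·y_pick-and-place + 2·y_components = 26.
Solving: y_pick-and-place = 5.5, y_components = 7.5.
Shadow price of pick-and-place = 5.5.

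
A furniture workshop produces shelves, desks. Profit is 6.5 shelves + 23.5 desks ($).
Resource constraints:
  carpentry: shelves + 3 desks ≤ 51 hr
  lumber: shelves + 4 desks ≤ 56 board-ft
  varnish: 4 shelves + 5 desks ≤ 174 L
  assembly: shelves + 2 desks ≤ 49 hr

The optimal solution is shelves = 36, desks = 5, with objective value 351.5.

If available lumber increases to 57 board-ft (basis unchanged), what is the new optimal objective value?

355.5

Binding: carpentry and lumber. Non-binding: varnish (5 unused), assembly (3 unused).
By complementary slackness, y = 0 for the non-binding constraints.
Dual feasibility on the basic columns requires 1·y_carpentry + 1·y_lumber = 6.5, 3·y_carpentry + 4·y_lumber = 23.5.
Solving: y_carpentry = 2.5, y_lumber = 4.
Δz = y_lumber·Δb = 4 × (1) = 4, so new z* = 351.5 + 4 = 355.5.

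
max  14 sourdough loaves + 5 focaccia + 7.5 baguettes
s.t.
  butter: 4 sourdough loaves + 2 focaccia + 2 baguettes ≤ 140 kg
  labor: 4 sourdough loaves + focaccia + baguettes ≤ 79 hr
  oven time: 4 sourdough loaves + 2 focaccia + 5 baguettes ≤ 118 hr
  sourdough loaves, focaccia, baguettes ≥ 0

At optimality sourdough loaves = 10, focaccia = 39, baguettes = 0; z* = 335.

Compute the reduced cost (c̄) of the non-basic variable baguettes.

-2

Check each constraint at x*: butter 118/140 (slack 22); labor 79/79 (tight); oven time 118/118 (tight).
Slack constraints have shadow price 0 (complementary slackness).
From A_Bᵀ y = c: 4·y_labor + 4·y_oven time = 14; 1·y_labor + 2·y_oven time = 5.
→ y_labor = 2 and y_oven time = 1.5.
Reduced cost of baguettes: c₃ − yᵀa₃ = 7.5 − (2·1 + 1.5·5) = 7.5 − 9.5 = -2.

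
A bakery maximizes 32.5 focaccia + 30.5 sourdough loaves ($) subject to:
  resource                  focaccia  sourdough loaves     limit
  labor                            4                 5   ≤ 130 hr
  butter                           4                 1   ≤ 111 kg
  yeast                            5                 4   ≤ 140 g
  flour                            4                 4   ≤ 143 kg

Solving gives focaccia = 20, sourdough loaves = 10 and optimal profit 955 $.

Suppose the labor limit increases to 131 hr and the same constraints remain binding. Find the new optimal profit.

957.5

Check each constraint at x*: labor 130/130 (tight); butter 90/111 (slack 21); yeast 140/140 (tight); flour 120/143 (slack 23).
Slack constraints have shadow price 0 (complementary slackness).
The binding rows give the dual system: 4·y_labor + 5·y_yeast = 32.5 and 5·y_labor + 4·y_yeast = 30.5.
Solving: y_labor = 2.5, y_yeast = 4.5.
Δz = y_labor·Δb = 2.5 × (1) = 2.5, so new z* = 955 + 2.5 = 957.5.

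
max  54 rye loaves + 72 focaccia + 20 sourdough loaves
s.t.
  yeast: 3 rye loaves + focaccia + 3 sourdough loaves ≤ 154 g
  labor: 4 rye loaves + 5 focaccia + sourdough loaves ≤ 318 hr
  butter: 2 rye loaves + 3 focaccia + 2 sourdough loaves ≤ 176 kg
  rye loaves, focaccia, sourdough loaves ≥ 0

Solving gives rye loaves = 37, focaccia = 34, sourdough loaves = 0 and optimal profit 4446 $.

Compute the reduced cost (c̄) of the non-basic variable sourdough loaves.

At the optimum: yeast uses 145 of 154 (slack = 9); labor uses 318 of 318 (binding); butter uses 176 of 176 (binding).
Since yeast is not tight, its dual is 0.
Dual feasibility on the basic columns requires 4·y_labor + 2·y_butter = 54, 5·y_labor + 3·y_butter = 72.
This yields shadow prices y_labor = 9, y_butter = 9.
Reduced cost of sourdough loaves: c₃ − yᵀa₃ = 20 − (9·1 + 9·2) = 20 − 27 = -7.

-7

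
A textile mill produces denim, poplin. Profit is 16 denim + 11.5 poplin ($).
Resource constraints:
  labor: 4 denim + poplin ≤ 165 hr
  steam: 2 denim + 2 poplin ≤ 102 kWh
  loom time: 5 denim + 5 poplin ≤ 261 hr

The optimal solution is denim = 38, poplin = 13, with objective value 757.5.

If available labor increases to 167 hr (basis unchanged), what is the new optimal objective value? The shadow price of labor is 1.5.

Δb = 2, so new z* = 757.5 + (1.5)·(2) = 757.5 + 3 = 760.5.

760.5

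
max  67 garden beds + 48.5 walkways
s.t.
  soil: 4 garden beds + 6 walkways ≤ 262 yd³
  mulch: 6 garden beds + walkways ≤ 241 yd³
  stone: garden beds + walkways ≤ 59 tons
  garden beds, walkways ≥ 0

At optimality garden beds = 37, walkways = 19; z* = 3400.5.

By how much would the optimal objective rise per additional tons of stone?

0

At the optimum: soil uses 262 of 262 (binding); mulch uses 241 of 241 (binding); stone uses 56 of 59 (slack = 3).
Since stone is not tight, its dual is 0.
From A_Bᵀ y = c: 4·y_soil + 6·y_mulch = 67; 6·y_soil + 1·y_mulch = 48.5.
Solving: y_soil = 7, y_mulch = 6.5.
Shadow price of stone = 0.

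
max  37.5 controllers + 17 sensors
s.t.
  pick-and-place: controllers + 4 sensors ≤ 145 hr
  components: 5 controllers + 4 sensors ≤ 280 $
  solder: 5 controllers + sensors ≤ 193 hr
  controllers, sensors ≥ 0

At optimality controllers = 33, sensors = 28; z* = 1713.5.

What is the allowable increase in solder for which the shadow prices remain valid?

3.5625

Binding constraints: pick-and-place, solder. The basis is B = [[1,4],[5,1]] with det -19.
Per unit increase in solder, x* moves by d = (0.2105, -0.0526).
The basis stays optimal until components becomes binding; allowable increase = 3.5625 hr.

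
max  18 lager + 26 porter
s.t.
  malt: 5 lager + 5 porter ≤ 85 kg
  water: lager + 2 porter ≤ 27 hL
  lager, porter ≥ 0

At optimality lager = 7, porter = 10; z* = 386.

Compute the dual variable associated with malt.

2

At the optimum: malt uses 85 of 85 (binding); water uses 27 of 27 (binding).
From A_Bᵀ y = c: 5·y_malt + 1·y_water = 18; 5·y_malt + 2·y_water = 26.
Solving: y_malt = 2, y_water = 8.
Shadow price of malt = 2.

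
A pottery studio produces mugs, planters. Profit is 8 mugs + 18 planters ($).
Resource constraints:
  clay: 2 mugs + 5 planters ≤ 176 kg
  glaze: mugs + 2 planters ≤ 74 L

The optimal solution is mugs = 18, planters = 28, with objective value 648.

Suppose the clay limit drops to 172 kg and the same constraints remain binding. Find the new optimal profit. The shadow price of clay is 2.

640

Δb = -4, so new z* = 648 + (2)·(-4) = 648 − 8 = 640.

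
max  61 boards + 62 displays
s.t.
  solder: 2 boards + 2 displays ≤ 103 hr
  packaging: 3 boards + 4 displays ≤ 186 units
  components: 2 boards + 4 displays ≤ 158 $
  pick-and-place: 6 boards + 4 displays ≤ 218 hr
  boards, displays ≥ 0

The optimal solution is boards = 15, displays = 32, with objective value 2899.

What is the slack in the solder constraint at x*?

solder used = 2·15 + 2·32 = 94; slack = 103 − 94 = 9.

9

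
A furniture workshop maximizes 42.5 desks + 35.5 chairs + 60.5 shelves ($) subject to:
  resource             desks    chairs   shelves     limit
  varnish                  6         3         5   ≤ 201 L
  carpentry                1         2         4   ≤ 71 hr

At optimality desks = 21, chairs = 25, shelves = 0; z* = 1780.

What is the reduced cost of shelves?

-5

Both varnish and carpentry are binding at x*.
From A_Bᵀ y = c: 6·y_varnish + 1·y_carpentry = 42.5; 3·y_varnish + 2·y_carpentry = 35.5.
Solving: y_varnish = 5.5, y_carpentry = 9.5.
Reduced cost of shelves: c₃ − yᵀa₃ = 60.5 − (5.5·5 + 9.5·4) = 60.5 − 65.5 = -5.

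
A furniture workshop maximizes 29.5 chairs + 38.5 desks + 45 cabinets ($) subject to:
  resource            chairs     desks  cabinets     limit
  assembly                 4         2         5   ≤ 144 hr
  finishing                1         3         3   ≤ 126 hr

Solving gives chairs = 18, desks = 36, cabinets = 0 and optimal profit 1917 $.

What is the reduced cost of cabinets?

Both assembly and finishing are binding at x*.
The binding rows give the dual system: 4·y_assembly + 1·y_finishing = 29.5 and 2·y_assembly + 3·y_finishing = 38.5.
→ y_assembly = 5 and y_finishing = 9.5.
Reduced cost of cabinets: c₃ − yᵀa₃ = 45 − (5·5 + 9.5·3) = 45 − 53.5 = -8.5.

-8.5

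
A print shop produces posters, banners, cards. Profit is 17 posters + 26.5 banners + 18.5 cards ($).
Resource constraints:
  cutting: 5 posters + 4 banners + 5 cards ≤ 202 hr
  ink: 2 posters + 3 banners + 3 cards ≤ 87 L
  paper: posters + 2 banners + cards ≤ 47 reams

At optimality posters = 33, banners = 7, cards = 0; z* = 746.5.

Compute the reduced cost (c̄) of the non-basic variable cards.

At the optimum: cutting uses 193 of 202 (slack = 9); ink uses 87 of 87 (binding); paper uses 47 of 47 (binding).
Since cutting is not tight, its dual is 0.
Dual feasibility on the basic columns requires 2·y_ink + 1·y_paper = 17, 3·y_ink + 2·y_paper = 26.5.
Solving: y_ink = 7.5, y_paper = 2.
Reduced cost of cards: c₃ − yᵀa₃ = 18.5 − (7.5·3 + 2·1) = 18.5 − 24.5 = -6.

-6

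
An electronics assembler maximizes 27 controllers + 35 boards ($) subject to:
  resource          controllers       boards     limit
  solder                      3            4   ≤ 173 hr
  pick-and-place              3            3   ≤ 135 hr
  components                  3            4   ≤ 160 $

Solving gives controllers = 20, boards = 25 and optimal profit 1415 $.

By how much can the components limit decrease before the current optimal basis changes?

Binding constraints: pick-and-place, components. The basis is B = [[3,3],[3,4]] with det 3.
Per unit decrease in components, x* moves by d = (1, -1).
The basis stays optimal until boards reaches 0; allowable decrease = 25 $.

25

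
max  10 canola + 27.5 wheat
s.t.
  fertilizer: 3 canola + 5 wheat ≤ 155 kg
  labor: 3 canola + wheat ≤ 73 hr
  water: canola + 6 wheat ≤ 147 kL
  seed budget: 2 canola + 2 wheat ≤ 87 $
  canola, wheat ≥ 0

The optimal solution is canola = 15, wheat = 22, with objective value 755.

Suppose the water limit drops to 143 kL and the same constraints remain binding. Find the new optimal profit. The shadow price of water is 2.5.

Δb = -4, so new z* = 755 + (2.5)·(-4) = 755 − 10 = 745.

745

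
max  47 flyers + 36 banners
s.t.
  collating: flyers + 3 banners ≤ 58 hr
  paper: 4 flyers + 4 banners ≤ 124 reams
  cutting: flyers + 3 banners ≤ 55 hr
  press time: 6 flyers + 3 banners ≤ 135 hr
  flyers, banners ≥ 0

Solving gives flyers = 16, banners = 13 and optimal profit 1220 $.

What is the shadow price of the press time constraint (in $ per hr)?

7

Check each constraint at x*: collating 55/58 (slack 3); paper 116/124 (slack 8); cutting 55/55 (tight); press time 135/135 (tight).
Slack constraints have shadow price 0 (complementary slackness).
From A_Bᵀ y = c: 1·y_cutting + 6·y_press time = 47; 3·y_cutting + 3·y_press time = 36.
This yields shadow prices y_cutting = 5, y_press time = 7.
Shadow price of press time = 7.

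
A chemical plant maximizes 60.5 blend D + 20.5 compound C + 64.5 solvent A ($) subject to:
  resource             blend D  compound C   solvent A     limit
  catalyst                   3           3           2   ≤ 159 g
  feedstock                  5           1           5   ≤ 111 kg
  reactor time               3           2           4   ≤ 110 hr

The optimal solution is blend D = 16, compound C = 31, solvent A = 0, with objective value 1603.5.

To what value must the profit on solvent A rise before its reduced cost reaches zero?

66.5

Check each constraint at x*: catalyst 141/159 (slack 18); feedstock 111/111 (tight); reactor time 110/110 (tight).
By complementary slackness, y = 0 for the non-binding constraint.
The binding rows give the dual system: 5·y_feedstock + 3·y_reactor time = 60.5 and 1·y_feedstock + 2·y_reactor time = 20.5.
→ y_feedstock = 8.5 and y_reactor time = 6.
solvent A enters the basis when its profit ≥ yᵀa₃ = 8.5·5 + 6·4 = 66.5.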